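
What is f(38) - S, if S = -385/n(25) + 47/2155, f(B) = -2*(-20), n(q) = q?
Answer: 23868/431 ≈ 55.378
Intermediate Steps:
f(B) = 40
S = -6628/431 (S = -385/25 + 47/2155 = -385*1/25 + 47*(1/2155) = -77/5 + 47/2155 = -6628/431 ≈ -15.378)
f(38) - S = 40 - 1*(-6628/431) = 40 + 6628/431 = 23868/431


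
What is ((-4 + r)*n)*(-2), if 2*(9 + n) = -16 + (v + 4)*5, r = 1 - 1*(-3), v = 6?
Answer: 0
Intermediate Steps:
r = 4 (r = 1 + 3 = 4)
n = 8 (n = -9 + (-16 + (6 + 4)*5)/2 = -9 + (-16 + 10*5)/2 = -9 + (-16 + 50)/2 = -9 + (1/2)*34 = -9 + 17 = 8)
((-4 + r)*n)*(-2) = ((-4 + 4)*8)*(-2) = (0*8)*(-2) = 0*(-2) = 0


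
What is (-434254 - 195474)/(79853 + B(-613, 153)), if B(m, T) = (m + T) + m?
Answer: -157432/19695 ≈ -7.9935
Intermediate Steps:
B(m, T) = T + 2*m (B(m, T) = (T + m) + m = T + 2*m)
(-434254 - 195474)/(79853 + B(-613, 153)) = (-434254 - 195474)/(79853 + (153 + 2*(-613))) = -629728/(79853 + (153 - 1226)) = -629728/(79853 - 1073) = -629728/78780 = -629728*1/78780 = -157432/19695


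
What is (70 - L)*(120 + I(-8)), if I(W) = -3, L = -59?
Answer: 15093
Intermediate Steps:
(70 - L)*(120 + I(-8)) = (70 - 1*(-59))*(120 - 3) = (70 + 59)*117 = 129*117 = 15093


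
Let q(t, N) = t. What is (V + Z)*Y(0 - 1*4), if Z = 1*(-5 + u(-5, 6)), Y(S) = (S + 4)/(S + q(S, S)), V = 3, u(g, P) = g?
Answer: 0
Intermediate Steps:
Y(S) = (4 + S)/(2*S) (Y(S) = (S + 4)/(S + S) = (4 + S)/((2*S)) = (4 + S)*(1/(2*S)) = (4 + S)/(2*S))
Z = -10 (Z = 1*(-5 - 5) = 1*(-10) = -10)
(V + Z)*Y(0 - 1*4) = (3 - 10)*((4 + (0 - 1*4))/(2*(0 - 1*4))) = -7*(4 + (0 - 4))/(2*(0 - 4)) = -7*(4 - 4)/(2*(-4)) = -7*(-1)*0/(2*4) = -7*0 = 0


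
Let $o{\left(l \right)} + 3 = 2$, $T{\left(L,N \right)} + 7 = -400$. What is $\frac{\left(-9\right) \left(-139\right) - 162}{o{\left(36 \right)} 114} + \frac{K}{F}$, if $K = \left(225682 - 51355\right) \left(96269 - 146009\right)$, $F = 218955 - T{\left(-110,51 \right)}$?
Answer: $- \frac{164789288823}{4167878} \approx -39538.0$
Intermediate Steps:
$T{\left(L,N \right)} = -407$ ($T{\left(L,N \right)} = -7 - 400 = -407$)
$F = 219362$ ($F = 218955 - -407 = 218955 + 407 = 219362$)
$K = -8671024980$ ($K = 174327 \left(-49740\right) = -8671024980$)
$o{\left(l \right)} = -1$ ($o{\left(l \right)} = -3 + 2 = -1$)
$\frac{\left(-9\right) \left(-139\right) - 162}{o{\left(36 \right)} 114} + \frac{K}{F} = \frac{\left(-9\right) \left(-139\right) - 162}{\left(-1\right) 114} - \frac{8671024980}{219362} = \frac{1251 - 162}{-114} - \frac{4335512490}{109681} = 1089 \left(- \frac{1}{114}\right) - \frac{4335512490}{109681} = - \frac{363}{38} - \frac{4335512490}{109681} = - \frac{164789288823}{4167878}$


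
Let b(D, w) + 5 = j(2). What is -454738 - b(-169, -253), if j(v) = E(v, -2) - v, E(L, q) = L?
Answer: -454733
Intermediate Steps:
j(v) = 0 (j(v) = v - v = 0)
b(D, w) = -5 (b(D, w) = -5 + 0 = -5)
-454738 - b(-169, -253) = -454738 - 1*(-5) = -454738 + 5 = -454733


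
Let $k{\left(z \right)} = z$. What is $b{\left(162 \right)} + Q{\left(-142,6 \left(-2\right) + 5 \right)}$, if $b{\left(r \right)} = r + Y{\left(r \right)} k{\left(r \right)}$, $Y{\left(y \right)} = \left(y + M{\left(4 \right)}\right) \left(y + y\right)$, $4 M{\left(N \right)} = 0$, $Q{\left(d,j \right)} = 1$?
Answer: $8503219$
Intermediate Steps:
$M{\left(N \right)} = 0$ ($M{\left(N \right)} = \frac{1}{4} \cdot 0 = 0$)
$Y{\left(y \right)} = 2 y^{2}$ ($Y{\left(y \right)} = \left(y + 0\right) \left(y + y\right) = y 2 y = 2 y^{2}$)
$b{\left(r \right)} = r + 2 r^{3}$ ($b{\left(r \right)} = r + 2 r^{2} r = r + 2 r^{3}$)
$b{\left(162 \right)} + Q{\left(-142,6 \left(-2\right) + 5 \right)} = \left(162 + 2 \cdot 162^{3}\right) + 1 = \left(162 + 2 \cdot 4251528\right) + 1 = \left(162 + 8503056\right) + 1 = 8503218 + 1 = 8503219$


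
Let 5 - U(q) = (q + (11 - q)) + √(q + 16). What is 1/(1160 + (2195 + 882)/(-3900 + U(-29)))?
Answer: 17685926078/20501741954489 - 3077*I*√13/20501741954489 ≈ 0.00086266 - 5.4114e-10*I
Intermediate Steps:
U(q) = -6 - √(16 + q) (U(q) = 5 - ((q + (11 - q)) + √(q + 16)) = 5 - (11 + √(16 + q)) = 5 + (-11 - √(16 + q)) = -6 - √(16 + q))
1/(1160 + (2195 + 882)/(-3900 + U(-29))) = 1/(1160 + (2195 + 882)/(-3900 + (-6 - √(16 - 29)))) = 1/(1160 + 3077/(-3900 + (-6 - √(-13)))) = 1/(1160 + 3077/(-3900 + (-6 - I*√13))) = 1/(1160 + 3077/(-3906 - I*√13))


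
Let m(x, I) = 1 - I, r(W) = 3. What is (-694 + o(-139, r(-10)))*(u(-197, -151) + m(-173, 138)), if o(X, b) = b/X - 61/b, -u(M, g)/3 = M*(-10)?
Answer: 1801316642/417 ≈ 4.3197e+6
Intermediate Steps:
u(M, g) = 30*M (u(M, g) = -3*M*(-10) = -(-30)*M = 30*M)
o(X, b) = -61/b + b/X
(-694 + o(-139, r(-10)))*(u(-197, -151) + m(-173, 138)) = (-694 + (-61/3 + 3/(-139)))*(30*(-197) + (1 - 1*138)) = (-694 + (-61*1/3 + 3*(-1/139)))*(-5910 + (1 - 138)) = (-694 + (-61/3 - 3/139))*(-5910 - 137) = (-694 - 8488/417)*(-6047) = -297886/417*(-6047) = 1801316642/417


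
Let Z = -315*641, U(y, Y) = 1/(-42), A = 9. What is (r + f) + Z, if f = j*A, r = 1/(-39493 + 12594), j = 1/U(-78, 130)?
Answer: -5441479408/26899 ≈ -2.0229e+5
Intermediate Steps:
U(y, Y) = -1/42
j = -42 (j = 1/(-1/42) = -42)
Z = -201915
r = -1/26899 (r = 1/(-26899) = -1/26899 ≈ -3.7176e-5)
f = -378 (f = -42*9 = -378)
(r + f) + Z = (-1/26899 - 378) - 201915 = -10167823/26899 - 201915 = -5441479408/26899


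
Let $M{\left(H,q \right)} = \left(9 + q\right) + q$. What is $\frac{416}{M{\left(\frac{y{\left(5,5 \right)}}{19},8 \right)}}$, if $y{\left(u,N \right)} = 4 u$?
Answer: $\frac{416}{25} \approx 16.64$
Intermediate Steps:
$M{\left(H,q \right)} = 9 + 2 q$
$\frac{416}{M{\left(\frac{y{\left(5,5 \right)}}{19},8 \right)}} = \frac{416}{9 + 2 \cdot 8} = \frac{416}{9 + 16} = \frac{416}{25}$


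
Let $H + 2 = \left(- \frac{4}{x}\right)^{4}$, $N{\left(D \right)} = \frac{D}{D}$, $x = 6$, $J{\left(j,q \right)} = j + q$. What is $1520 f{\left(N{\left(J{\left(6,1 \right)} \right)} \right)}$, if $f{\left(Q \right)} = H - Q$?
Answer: $- \frac{345040}{81} \approx -4259.8$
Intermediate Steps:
$N{\left(D \right)} = 1$
$H = - \frac{146}{81}$ ($H = -2 + \left(- \frac{4}{6}\right)^{4} = -2 + \left(\left(-4\right) \frac{1}{6}\right)^{4} = -2 + \left(- \frac{2}{3}\right)^{4} = -2 + \frac{16}{81} = - \frac{146}{81} \approx -1.8025$)
$f{\left(Q \right)} = - \frac{146}{81} - Q$
$1520 f{\left(N{\left(J{\left(6,1 \right)} \right)} \right)} = 1520 \left(- \frac{146}{81} - 1\right) = 1520 \left(- \frac{227}{81}\right) = - \frac{345040}{81}$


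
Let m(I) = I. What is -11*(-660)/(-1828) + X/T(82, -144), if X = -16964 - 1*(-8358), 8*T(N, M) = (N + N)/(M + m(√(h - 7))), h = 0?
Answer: 1132612881/18737 - 17212*I*√7/41 ≈ 60448.0 - 1110.7*I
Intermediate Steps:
T(N, M) = N/(4*(M + I*√7)) (T(N, M) = ((N + N)/(M + √(0 - 7)))/8 = ((2*N)/(M + √(-7)))/8 = ((2*N)/(M + I*√7))/8 = (2*N/(M + I*√7))/8 = N/(4*(M + I*√7)))
X = -8606 (X = -16964 + 8358 = -8606)
-11*(-660)/(-1828) + X/T(82, -144) = -11*(-660)/(-1828) - (-2478528/41 + 17212*I*√7/41) = 7260*(-1/1828) - (-2478528/41 + 17212*I*√7/41) = -1815/457 - 8606*(-288/41 + 2*I*√7/41) = -1815/457 + (2478528/41 - 17212*I*√7/41) = 1132612881/18737 - 17212*I*√7/41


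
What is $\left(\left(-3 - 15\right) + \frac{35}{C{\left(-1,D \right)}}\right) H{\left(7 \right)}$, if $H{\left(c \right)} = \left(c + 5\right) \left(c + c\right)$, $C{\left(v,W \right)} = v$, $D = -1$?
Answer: $-8904$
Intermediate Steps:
$H{\left(c \right)} = 2 c \left(5 + c\right)$ ($H{\left(c \right)} = \left(5 + c\right) 2 c = 2 c \left(5 + c\right)$)
$\left(\left(-3 - 15\right) + \frac{35}{C{\left(-1,D \right)}}\right) H{\left(7 \right)} = \left(\left(-3 - 15\right) + \frac{35}{-1}\right) 2 \cdot 7 \left(5 + 7\right) = \left(-18 + 35 \left(-1\right)\right) 2 \cdot 7 \cdot 12 = \left(-18 - 35\right) 168 = \left(-53\right) 168 = -8904$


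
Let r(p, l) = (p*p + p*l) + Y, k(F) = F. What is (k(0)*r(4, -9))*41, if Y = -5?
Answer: 0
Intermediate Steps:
r(p, l) = -5 + p**2 + l*p (r(p, l) = (p*p + p*l) - 5 = (p**2 + l*p) - 5 = -5 + p**2 + l*p)
(k(0)*r(4, -9))*41 = (0*(-5 + 4**2 - 9*4))*41 = (0*(-5 + 16 - 36))*41 = (0*(-25))*41 = 0*41 = 0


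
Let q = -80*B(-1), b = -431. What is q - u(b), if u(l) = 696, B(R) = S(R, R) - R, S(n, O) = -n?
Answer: -856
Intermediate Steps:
B(R) = -2*R (B(R) = -R - R = -2*R)
q = -160 (q = -(-160)*(-1) = -80*2 = -160)
q - u(b) = -160 - 1*696 = -160 - 696 = -856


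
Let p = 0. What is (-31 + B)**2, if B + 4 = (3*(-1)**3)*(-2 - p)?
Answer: 841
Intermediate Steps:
B = 2 (B = -4 + (3*(-1)**3)*(-2 - 1*0) = -4 + (3*(-1))*(-2 + 0) = -4 - 3*(-2) = -4 + 6 = 2)
(-31 + B)**2 = (-31 + 2)**2 = (-29)**2 = 841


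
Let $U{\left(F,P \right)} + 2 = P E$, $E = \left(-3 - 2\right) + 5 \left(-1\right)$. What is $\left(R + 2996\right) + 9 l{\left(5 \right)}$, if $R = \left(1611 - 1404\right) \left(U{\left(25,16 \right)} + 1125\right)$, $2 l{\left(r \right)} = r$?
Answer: $\frac{404719}{2} \approx 2.0236 \cdot 10^{5}$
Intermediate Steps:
$E = -10$ ($E = -5 - 5 = -10$)
$U{\left(F,P \right)} = -2 - 10 P$ ($U{\left(F,P \right)} = -2 + P \left(-10\right) = -2 - 10 P$)
$l{\left(r \right)} = \frac{r}{2}$
$R = 199341$ ($R = \left(1611 - 1404\right) \left(\left(-2 - 160\right) + 1125\right) = 207 \left(\left(-2 - 160\right) + 1125\right) = 207 \left(-162 + 1125\right) = 207 \cdot 963 = 199341$)
$\left(R + 2996\right) + 9 l{\left(5 \right)} = \left(199341 + 2996\right) + 9 \cdot \frac{1}{2} \cdot 5 = 202337 + 9 \cdot \frac{5}{2} = 202337 + \frac{45}{2} = \frac{404719}{2}$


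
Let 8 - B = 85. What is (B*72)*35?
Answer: -194040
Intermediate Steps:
B = -77 (B = 8 - 1*85 = 8 - 85 = -77)
(B*72)*35 = -77*72*35 = -5544*35 = -194040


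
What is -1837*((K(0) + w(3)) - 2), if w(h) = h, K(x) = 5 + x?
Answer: -11022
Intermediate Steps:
-1837*((K(0) + w(3)) - 2) = -1837*(((5 + 0) + 3) - 2) = -1837*((5 + 3) - 2) = -1837*(8 - 2) = -1837*6 = -11022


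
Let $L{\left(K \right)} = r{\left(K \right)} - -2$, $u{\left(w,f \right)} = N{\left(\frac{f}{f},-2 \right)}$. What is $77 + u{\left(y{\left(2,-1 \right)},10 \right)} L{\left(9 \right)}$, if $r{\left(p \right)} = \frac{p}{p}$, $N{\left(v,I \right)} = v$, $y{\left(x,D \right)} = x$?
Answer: $80$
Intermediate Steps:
$u{\left(w,f \right)} = 1$ ($u{\left(w,f \right)} = \frac{f}{f} = 1$)
$r{\left(p \right)} = 1$
$L{\left(K \right)} = 3$ ($L{\left(K \right)} = 1 - -2 = 1 + 2 = 3$)
$77 + u{\left(y{\left(2,-1 \right)},10 \right)} L{\left(9 \right)} = 77 + 1 \cdot 3 = 77 + 3 = 80$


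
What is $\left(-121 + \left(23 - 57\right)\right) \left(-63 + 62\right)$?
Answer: $155$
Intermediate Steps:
$\left(-121 + \left(23 - 57\right)\right) \left(-63 + 62\right) = \left(-121 - 34\right) \left(-1\right) = \left(-155\right) \left(-1\right) = 155$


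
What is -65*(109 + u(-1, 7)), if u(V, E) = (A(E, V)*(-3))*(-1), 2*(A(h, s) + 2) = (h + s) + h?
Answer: -15925/2 ≈ -7962.5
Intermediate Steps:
A(h, s) = -2 + h + s/2 (A(h, s) = -2 + ((h + s) + h)/2 = -2 + (s + 2*h)/2 = -2 + (h + s/2) = -2 + h + s/2)
u(V, E) = -6 + 3*E + 3*V/2 (u(V, E) = ((-2 + E + V/2)*(-3))*(-1) = (6 - 3*E - 3*V/2)*(-1) = -6 + 3*E + 3*V/2)
-65*(109 + u(-1, 7)) = -65*(109 + (-6 + 3*7 + (3/2)*(-1))) = -65*(109 + (-6 + 21 - 3/2)) = -65*(109 + 27/2) = -65*245/2 = -15925/2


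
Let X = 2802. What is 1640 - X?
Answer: -1162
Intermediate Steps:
1640 - X = 1640 - 1*2802 = 1640 - 2802 = -1162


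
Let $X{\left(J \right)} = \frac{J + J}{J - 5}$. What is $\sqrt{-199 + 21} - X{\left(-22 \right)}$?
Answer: $- \frac{44}{27} + i \sqrt{178} \approx -1.6296 + 13.342 i$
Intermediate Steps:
$X{\left(J \right)} = \frac{2 J}{-5 + J}$
$\sqrt{-199 + 21} - X{\left(-22 \right)} = \sqrt{-199 + 21} - 2 \left(-22\right) \frac{1}{-5 - 22} = \sqrt{-178} - 2 \left(-22\right) \frac{1}{-27} = i \sqrt{178} - 2 \left(-22\right) \left(- \frac{1}{27}\right) = i \sqrt{178} - \frac{44}{27} = - \frac{44}{27} + i \sqrt{178}$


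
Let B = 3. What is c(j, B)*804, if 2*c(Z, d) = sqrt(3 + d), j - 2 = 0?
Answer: 402*sqrt(6) ≈ 984.70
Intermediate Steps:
j = 2 (j = 2 + 0 = 2)
c(Z, d) = sqrt(3 + d)/2
c(j, B)*804 = (sqrt(3 + 3)/2)*804 = (sqrt(6)/2)*804 = 402*sqrt(6)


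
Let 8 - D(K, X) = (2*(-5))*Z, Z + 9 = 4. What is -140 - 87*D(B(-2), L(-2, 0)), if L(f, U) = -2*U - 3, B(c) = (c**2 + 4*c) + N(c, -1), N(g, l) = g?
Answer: 3514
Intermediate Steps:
Z = -5 (Z = -9 + 4 = -5)
B(c) = c**2 + 5*c (B(c) = (c**2 + 4*c) + c = c**2 + 5*c)
L(f, U) = -3 - 2*U
D(K, X) = -42 (D(K, X) = 8 - 2*(-5)*(-5) = 8 - (-10)*(-5) = 8 - 1*50 = 8 - 50 = -42)
-140 - 87*D(B(-2), L(-2, 0)) = -140 - 87*(-42) = -140 + 3654 = 3514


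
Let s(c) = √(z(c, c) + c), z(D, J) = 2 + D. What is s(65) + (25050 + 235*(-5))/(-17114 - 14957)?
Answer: -23875/32071 + 2*√33 ≈ 10.745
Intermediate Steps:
s(c) = √(2 + 2*c) (s(c) = √((2 + c) + c) = √(2 + 2*c))
s(65) + (25050 + 235*(-5))/(-17114 - 14957) = √(2 + 2*65) + (25050 + 235*(-5))/(-17114 - 14957) = √(2 + 130) + (25050 - 1175)/(-32071) = √132 + 23875*(-1/32071) = 2*√33 - 23875/32071 = -23875/32071 + 2*√33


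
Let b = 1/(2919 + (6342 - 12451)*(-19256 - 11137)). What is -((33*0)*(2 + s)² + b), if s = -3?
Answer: -1/185673756 ≈ -5.3858e-9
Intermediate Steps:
b = 1/185673756 (b = 1/(2919 - 6109*(-30393)) = 1/(2919 + 185670837) = 1/185673756 ≈ 5.3858e-9)
-((33*0)*(2 + s)² + b) = -((33*0)*(2 - 3)² + 1/185673756) = -(0*(-1)² + 1/185673756) = -(0*1 + 1/185673756) = -(0 + 1/185673756) = -1*1/185673756 = -1/185673756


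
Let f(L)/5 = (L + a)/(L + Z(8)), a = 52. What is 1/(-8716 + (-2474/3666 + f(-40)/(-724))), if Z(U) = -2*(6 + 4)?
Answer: -1327092/11567827627 ≈ -0.00011472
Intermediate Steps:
Z(U) = -20 (Z(U) = -2*10 = -20)
f(L) = 5*(52 + L)/(-20 + L) (f(L) = 5*((L + 52)/(L - 20)) = 5*((52 + L)/(-20 + L)) = 5*(52 + L)/(-20 + L))
1/(-8716 + (-2474/3666 + f(-40)/(-724))) = 1/(-8716 + (-2474/3666 + (5*(52 - 40)/(-20 - 40))/(-724))) = 1/(-8716 + (-2474*1/3666 + (5*12/(-60))*(-1/724))) = 1/(-8716 + (-1237/1833 + (5*(-1/60)*12)*(-1/724))) = 1/(-8716 + (-1237/1833 - 1*(-1/724))) = 1/(-8716 + (-1237/1833 + 1/724)) = 1/(-8716 - 893755/1327092) = 1/(-11567827627/1327092) = -1327092/11567827627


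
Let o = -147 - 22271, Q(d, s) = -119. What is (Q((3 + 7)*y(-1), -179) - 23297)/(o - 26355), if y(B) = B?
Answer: 23416/48773 ≈ 0.48010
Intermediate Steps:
o = -22418
(Q((3 + 7)*y(-1), -179) - 23297)/(o - 26355) = (-119 - 23297)/(-22418 - 26355) = -23416/(-48773) = -23416*(-1/48773) = 23416/48773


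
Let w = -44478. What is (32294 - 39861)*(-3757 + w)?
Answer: 364994245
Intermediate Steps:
(32294 - 39861)*(-3757 + w) = (32294 - 39861)*(-3757 - 44478) = -7567*(-48235) = 364994245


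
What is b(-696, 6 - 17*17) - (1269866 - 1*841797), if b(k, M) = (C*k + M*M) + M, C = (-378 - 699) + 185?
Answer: 272569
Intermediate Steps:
C = -892 (C = -1077 + 185 = -892)
b(k, M) = M + M**2 - 892*k (b(k, M) = (-892*k + M*M) + M = (-892*k + M**2) + M = (M**2 - 892*k) + M = M + M**2 - 892*k)
b(-696, 6 - 17*17) - (1269866 - 1*841797) = ((6 - 17*17) + (6 - 17*17)**2 - 892*(-696)) - (1269866 - 1*841797) = ((6 - 289) + (6 - 289)**2 + 620832) - (1269866 - 841797) = (-283 + (-283)**2 + 620832) - 1*428069 = (-283 + 80089 + 620832) - 428069 = 700638 - 428069 = 272569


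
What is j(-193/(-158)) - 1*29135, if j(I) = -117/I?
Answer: -5641541/193 ≈ -29231.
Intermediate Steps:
j(-193/(-158)) - 1*29135 = -117/((-193/(-158))) - 1*29135 = -117/((-193*(-1/158))) - 29135 = -117/193/158 - 29135 = -117*158/193 - 29135 = -18486/193 - 29135 = -5641541/193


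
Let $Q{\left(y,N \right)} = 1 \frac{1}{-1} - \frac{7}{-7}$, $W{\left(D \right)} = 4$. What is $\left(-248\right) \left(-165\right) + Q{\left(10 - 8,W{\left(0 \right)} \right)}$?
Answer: $40920$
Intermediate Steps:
$Q{\left(y,N \right)} = 0$ ($Q{\left(y,N \right)} = 1 \left(-1\right) - -1 = -1 + 1 = 0$)
$\left(-248\right) \left(-165\right) + Q{\left(10 - 8,W{\left(0 \right)} \right)} = \left(-248\right) \left(-165\right) + 0 = 40920 + 0 = 40920$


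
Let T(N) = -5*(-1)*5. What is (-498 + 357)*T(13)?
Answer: -3525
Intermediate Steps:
T(N) = 25 (T(N) = 5*5 = 25)
(-498 + 357)*T(13) = (-498 + 357)*25 = -141*25 = -3525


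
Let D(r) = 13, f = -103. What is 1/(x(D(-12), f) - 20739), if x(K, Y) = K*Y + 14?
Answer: -1/22064 ≈ -4.5323e-5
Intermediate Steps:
x(K, Y) = 14 + K*Y
1/(x(D(-12), f) - 20739) = 1/((14 + 13*(-103)) - 20739) = 1/((14 - 1339) - 20739) = 1/(-1325 - 20739) = 1/(-22064) = -1/22064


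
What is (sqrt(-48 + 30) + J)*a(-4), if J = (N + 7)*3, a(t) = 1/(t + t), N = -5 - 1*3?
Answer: 3/8 - 3*I*sqrt(2)/8 ≈ 0.375 - 0.53033*I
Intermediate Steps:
N = -8 (N = -5 - 3 = -8)
a(t) = 1/(2*t)
J = -3 (J = (-8 + 7)*3 = -1*3 = -3)
(sqrt(-48 + 30) + J)*a(-4) = (sqrt(-48 + 30) - 3)*((1/2)/(-4)) = (sqrt(-18) - 3)*((1/2)*(-1/4)) = (3*I*sqrt(2) - 3)*(-1/8) = (-3 + 3*I*sqrt(2))*(-1/8) = 3/8 - 3*I*sqrt(2)/8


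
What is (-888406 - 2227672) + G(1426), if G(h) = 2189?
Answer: -3113889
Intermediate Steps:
(-888406 - 2227672) + G(1426) = (-888406 - 2227672) + 2189 = -3116078 + 2189 = -3113889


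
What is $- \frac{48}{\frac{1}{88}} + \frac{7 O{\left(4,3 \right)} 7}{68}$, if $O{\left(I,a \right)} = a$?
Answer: $- \frac{287085}{68} \approx -4221.8$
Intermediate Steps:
$- \frac{48}{\frac{1}{88}} + \frac{7 O{\left(4,3 \right)} 7}{68} = - \frac{48}{\frac{1}{88}} + \frac{7 \cdot 3 \cdot 7}{68} = - 48 \frac{1}{\frac{1}{88}} + 21 \cdot 7 \cdot \frac{1}{68} = \left(-48\right) 88 + 147 \cdot \frac{1}{68} = -4224 + \frac{147}{68} = - \frac{287085}{68}$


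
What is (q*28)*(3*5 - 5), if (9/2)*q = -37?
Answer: -20720/9 ≈ -2302.2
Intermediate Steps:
q = -74/9 (q = (2/9)*(-37) = -74/9 ≈ -8.2222)
(q*28)*(3*5 - 5) = (-74/9*28)*(3*5 - 5) = -2072*(15 - 5)/9 = -2072/9*10 = -20720/9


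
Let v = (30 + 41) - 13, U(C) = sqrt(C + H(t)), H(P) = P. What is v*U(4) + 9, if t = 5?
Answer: 183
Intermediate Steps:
U(C) = sqrt(5 + C) (U(C) = sqrt(C + 5) = sqrt(5 + C))
v = 58 (v = 71 - 13 = 58)
v*U(4) + 9 = 58*sqrt(5 + 4) + 9 = 58*sqrt(9) + 9 = 58*3 + 9 = 174 + 9 = 183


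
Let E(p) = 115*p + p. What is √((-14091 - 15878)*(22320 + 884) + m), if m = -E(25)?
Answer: 6*I*√19316766 ≈ 26371.0*I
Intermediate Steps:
E(p) = 116*p
m = -2900 (m = -116*25 = -1*2900 = -2900)
√((-14091 - 15878)*(22320 + 884) + m) = √((-14091 - 15878)*(22320 + 884) - 2900) = √(-29969*23204 - 2900) = √(-695400676 - 2900) = √(-695403576) = 6*I*√19316766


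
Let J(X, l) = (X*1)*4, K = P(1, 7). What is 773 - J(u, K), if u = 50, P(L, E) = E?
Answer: 573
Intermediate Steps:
K = 7
J(X, l) = 4*X (J(X, l) = X*4 = 4*X)
773 - J(u, K) = 773 - 4*50 = 773 - 1*200 = 773 - 200 = 573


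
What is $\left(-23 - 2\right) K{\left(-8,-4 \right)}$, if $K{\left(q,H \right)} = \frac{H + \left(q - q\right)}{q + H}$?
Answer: $- \frac{25}{3} \approx -8.3333$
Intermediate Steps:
$K{\left(q,H \right)} = \frac{H}{H + q}$ ($K{\left(q,H \right)} = \frac{H + 0}{H + q} = \frac{H}{H + q}$)
$\left(-23 - 2\right) K{\left(-8,-4 \right)} = \left(-23 - 2\right) \left(- \frac{4}{-4 - 8}\right) = - 25 \left(- \frac{4}{-12}\right) = - 25 \left(\left(-4\right) \left(- \frac{1}{12}\right)\right) = \left(-25\right) \frac{1}{3} = - \frac{25}{3}$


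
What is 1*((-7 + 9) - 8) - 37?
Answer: -43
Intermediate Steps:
1*((-7 + 9) - 8) - 37 = 1*(2 - 8) - 37 = 1*(-6) - 37 = -6 - 37 = -43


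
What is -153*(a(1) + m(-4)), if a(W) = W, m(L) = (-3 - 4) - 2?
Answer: 1224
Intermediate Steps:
m(L) = -9 (m(L) = -7 - 2 = -9)
-153*(a(1) + m(-4)) = -153*(1 - 9) = -153*(-8) = 1224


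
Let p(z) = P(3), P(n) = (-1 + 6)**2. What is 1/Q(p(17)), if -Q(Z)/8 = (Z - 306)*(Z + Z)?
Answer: 1/112400 ≈ 8.8968e-6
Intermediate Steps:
P(n) = 25 (P(n) = 5**2 = 25)
p(z) = 25
Q(Z) = -16*Z*(-306 + Z) (Q(Z) = -8*(Z - 306)*(Z + Z) = -8*(-306 + Z)*2*Z = -16*Z*(-306 + Z))
1/Q(p(17)) = 1/(16*25*(306 - 1*25)) = 1/(16*25*(306 - 25)) = 1/(16*25*281) = 1/112400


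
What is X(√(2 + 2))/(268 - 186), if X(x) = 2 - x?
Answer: 0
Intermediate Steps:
X(√(2 + 2))/(268 - 186) = (2 - √(2 + 2))/(268 - 186) = (2 - √4)/82 = (2 - 1*2)/82 = (2 - 2)/82 = (1/82)*0 = 0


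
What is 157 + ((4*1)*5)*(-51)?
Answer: -863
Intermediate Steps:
157 + ((4*1)*5)*(-51) = 157 + (4*5)*(-51) = 157 + 20*(-51) = 157 - 1020 = -863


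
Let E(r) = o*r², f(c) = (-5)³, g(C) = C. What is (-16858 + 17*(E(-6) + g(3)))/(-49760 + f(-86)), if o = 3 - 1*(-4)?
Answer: 12523/49885 ≈ 0.25104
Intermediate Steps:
o = 7 (o = 3 + 4 = 7)
f(c) = -125
E(r) = 7*r²
(-16858 + 17*(E(-6) + g(3)))/(-49760 + f(-86)) = (-16858 + 17*(7*(-6)² + 3))/(-49760 - 125) = (-16858 + 17*(7*36 + 3))/(-49885) = (-16858 + 17*(252 + 3))*(-1/49885) = (-16858 + 17*255)*(-1/49885) = (-16858 + 4335)*(-1/49885) = -12523*(-1/49885) = 12523/49885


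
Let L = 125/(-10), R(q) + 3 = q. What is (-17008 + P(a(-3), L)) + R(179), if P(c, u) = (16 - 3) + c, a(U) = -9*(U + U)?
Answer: -16765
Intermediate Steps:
R(q) = -3 + q
a(U) = -18*U
L = -25/2 (L = 125*(-1/10) = -25/2 ≈ -12.500)
P(c, u) = 13 + c
(-17008 + P(a(-3), L)) + R(179) = (-17008 + (13 - 18*(-3))) + (-3 + 179) = (-17008 + (13 + 54)) + 176 = (-17008 + 67) + 176 = -16941 + 176 = -16765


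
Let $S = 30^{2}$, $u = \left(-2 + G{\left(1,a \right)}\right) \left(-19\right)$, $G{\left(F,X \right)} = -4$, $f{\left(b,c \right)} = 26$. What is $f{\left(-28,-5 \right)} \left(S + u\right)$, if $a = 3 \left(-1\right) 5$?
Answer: $26364$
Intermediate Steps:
$a = -15$ ($a = \left(-3\right) 5 = -15$)
$u = 114$ ($u = \left(-2 - 4\right) \left(-19\right) = \left(-6\right) \left(-19\right) = 114$)
$S = 900$
$f{\left(-28,-5 \right)} \left(S + u\right) = 26 \left(900 + 114\right) = 26 \cdot 1014 = 26364$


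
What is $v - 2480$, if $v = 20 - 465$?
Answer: $-2925$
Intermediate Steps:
$v = -445$ ($v = 20 - 465 = -445$)
$v - 2480 = -445 - 2480 = -2925$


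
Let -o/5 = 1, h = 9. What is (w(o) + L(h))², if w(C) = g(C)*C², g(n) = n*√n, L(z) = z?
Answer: (9 - 125*I*√5)² ≈ -78044.0 - 5031.2*I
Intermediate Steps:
o = -5 (o = -5*1 = -5)
g(n) = n^(3/2)
w(C) = C^(7/2) (w(C) = C^(3/2)*C² = C^(7/2))
(w(o) + L(h))² = ((-5)^(7/2) + 9)² = (-125*I*√5 + 9)² = (9 - 125*I*√5)²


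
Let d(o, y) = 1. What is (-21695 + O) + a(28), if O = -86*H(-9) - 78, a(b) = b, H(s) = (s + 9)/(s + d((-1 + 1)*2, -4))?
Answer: -21745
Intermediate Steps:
H(s) = (9 + s)/(1 + s) (H(s) = (s + 9)/(s + 1) = (9 + s)/(1 + s))
O = -78 (O = -86*(9 - 9)/(1 - 9) - 78 = -86*0/(-8) - 78 = -(-43)*0/4 - 78 = -86*0 - 78 = 0 - 78 = -78)
(-21695 + O) + a(28) = (-21695 - 78) + 28 = -21773 + 28 = -21745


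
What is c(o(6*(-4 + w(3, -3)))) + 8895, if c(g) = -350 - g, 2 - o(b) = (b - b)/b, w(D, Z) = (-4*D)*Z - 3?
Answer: 8543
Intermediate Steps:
w(D, Z) = -3 - 4*D*Z (w(D, Z) = -4*D*Z - 3 = -3 - 4*D*Z)
o(b) = 2 (o(b) = 2 - (b - b)/b = 2 - 0/b = 2 - 1*0 = 2 + 0 = 2)
c(o(6*(-4 + w(3, -3)))) + 8895 = (-350 - 1*2) + 8895 = (-350 - 2) + 8895 = -352 + 8895 = 8543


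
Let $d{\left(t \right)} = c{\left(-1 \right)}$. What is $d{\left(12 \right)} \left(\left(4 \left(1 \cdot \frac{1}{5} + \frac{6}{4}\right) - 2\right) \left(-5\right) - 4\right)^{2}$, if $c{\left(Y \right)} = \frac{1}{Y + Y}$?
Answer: $-392$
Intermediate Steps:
$c{\left(Y \right)} = \frac{1}{2 Y}$
$d{\left(t \right)} = - \frac{1}{2}$ ($d{\left(t \right)} = \frac{1}{2 \left(-1\right)} = \frac{1}{2} \left(-1\right) = - \frac{1}{2}$)
$d{\left(12 \right)} \left(\left(4 \left(1 \cdot \frac{1}{5} + \frac{6}{4}\right) - 2\right) \left(-5\right) - 4\right)^{2} = - \frac{\left(\left(4 \left(1 \cdot \frac{1}{5} + \frac{6}{4}\right) - 2\right) \left(-5\right) - 4\right)^{2}}{2} = - \frac{\left(\left(4 \left(1 \cdot \frac{1}{5} + 6 \cdot \frac{1}{4}\right) - 2\right) \left(-5\right) - 4\right)^{2}}{2} = - \frac{\left(\left(4 \left(\frac{1}{5} + \frac{3}{2}\right) - 2\right) \left(-5\right) - 4\right)^{2}}{2} = - \frac{\left(\left(4 \cdot \frac{17}{10} - 2\right) \left(-5\right) - 4\right)^{2}}{2} = - \frac{\left(\left(\frac{34}{5} - 2\right) \left(-5\right) - 4\right)^{2}}{2} = - \frac{\left(\frac{24}{5} \left(-5\right) - 4\right)^{2}}{2} = - \frac{\left(-24 - 4\right)^{2}}{2} = - \frac{\left(-28\right)^{2}}{2} = \left(- \frac{1}{2}\right) 784 = -392$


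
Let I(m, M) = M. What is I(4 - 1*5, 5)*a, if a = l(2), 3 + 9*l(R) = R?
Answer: -5/9 ≈ -0.55556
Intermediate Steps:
l(R) = -⅓ + R/9
a = -⅑ (a = -⅓ + (⅑)*2 = -⅓ + 2/9 = -⅑ ≈ -0.11111)
I(4 - 1*5, 5)*a = 5*(-⅑) = -5/9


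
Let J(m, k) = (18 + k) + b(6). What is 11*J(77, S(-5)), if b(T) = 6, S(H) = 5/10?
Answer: 539/2 ≈ 269.50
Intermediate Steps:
S(H) = ½ (S(H) = 5*(⅒) = ½)
J(m, k) = 24 + k (J(m, k) = (18 + k) + 6 = 24 + k)
11*J(77, S(-5)) = 11*(24 + ½) = 11*(49/2) = 539/2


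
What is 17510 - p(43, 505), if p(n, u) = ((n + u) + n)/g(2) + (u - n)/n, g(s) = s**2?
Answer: 2984459/172 ≈ 17352.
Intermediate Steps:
p(n, u) = n/2 + u/4 + (u - n)/n (p(n, u) = ((n + u) + n)/(2**2) + (u - n)/n = (u + 2*n)/4 + (u - n)/n = (u + 2*n)*(1/4) + (u - n)/n = (n/2 + u/4) + (u - n)/n = n/2 + u/4 + (u - n)/n)
17510 - p(43, 505) = 17510 - (-1 + (1/2)*43 + (1/4)*505 + 505/43) = 17510 - (-1 + 43/2 + 505/4 + 505*(1/43)) = 17510 - (-1 + 43/2 + 505/4 + 505/43) = 17510 - 1*27261/172 = 17510 - 27261/172 = 2984459/172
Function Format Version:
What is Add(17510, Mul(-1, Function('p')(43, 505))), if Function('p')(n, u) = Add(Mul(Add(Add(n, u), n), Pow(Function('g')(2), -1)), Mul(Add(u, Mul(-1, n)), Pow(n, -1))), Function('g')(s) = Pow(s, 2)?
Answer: Rational(2984459, 172) ≈ 17352.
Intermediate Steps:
Function('p')(n, u) = Add(Mul(Rational(1, 2), n), Mul(Rational(1, 4), u), Mul(Pow(n, -1), Add(u, Mul(-1, n)))) (Function('p')(n, u) = Add(Mul(Add(Add(n, u), n), Pow(Pow(2, 2), -1)), Mul(Add(u, Mul(-1, n)), Pow(n, -1))) = Add(Mul(Add(u, Mul(2, n)), Pow(4, -1)), Mul(Pow(n, -1), Add(u, Mul(-1, n)))) = Add(Mul(Add(u, Mul(2, n)), Rational(1, 4)), Mul(Pow(n, -1), Add(u, Mul(-1, n)))) = Add(Add(Mul(Rational(1, 2), n), Mul(Rational(1, 4), u)), Mul(Pow(n, -1), Add(u, Mul(-1, n)))) = Add(Mul(Rational(1, 2), n), Mul(Rational(1, 4), u), Mul(Pow(n, -1), Add(u, Mul(-1, n)))))
Add(17510, Mul(-1, Function('p')(43, 505))) = Add(17510, Mul(-1, Add(-1, Mul(Rational(1, 2), 43), Mul(Rational(1, 4), 505), Mul(505, Pow(43, -1))))) = Add(17510, Mul(-1, Add(-1, Rational(43, 2), Rational(505, 4), Mul(505, Rational(1, 43))))) = Add(17510, Mul(-1, Add(-1, Rational(43, 2), Rational(505, 4), Rational(505, 43)))) = Add(17510, Mul(-1, Rational(27261, 172))) = Add(17510, Rational(-27261, 172)) = Rational(2984459, 172)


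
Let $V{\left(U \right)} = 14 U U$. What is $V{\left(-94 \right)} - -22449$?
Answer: $146153$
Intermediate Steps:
$V{\left(U \right)} = 14 U^{2}$
$V{\left(-94 \right)} - -22449 = 14 \left(-94\right)^{2} - -22449 = 14 \cdot 8836 + 22449 = 123704 + 22449 = 146153$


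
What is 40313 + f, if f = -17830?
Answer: 22483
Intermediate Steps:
40313 + f = 40313 - 17830 = 22483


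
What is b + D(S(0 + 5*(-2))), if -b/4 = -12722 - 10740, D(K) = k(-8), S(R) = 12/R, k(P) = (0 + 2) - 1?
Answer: 93849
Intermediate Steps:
k(P) = 1 (k(P) = 2 - 1 = 1)
D(K) = 1
b = 93848 (b = -4*(-12722 - 10740) = -4*(-23462) = 93848)
b + D(S(0 + 5*(-2))) = 93848 + 1 = 93849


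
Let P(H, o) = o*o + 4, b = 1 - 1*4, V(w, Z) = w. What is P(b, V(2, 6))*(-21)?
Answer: -168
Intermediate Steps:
b = -3 (b = 1 - 4 = -3)
P(H, o) = 4 + o² (P(H, o) = o² + 4 = 4 + o²)
P(b, V(2, 6))*(-21) = (4 + 2²)*(-21) = (4 + 4)*(-21) = 8*(-21) = -168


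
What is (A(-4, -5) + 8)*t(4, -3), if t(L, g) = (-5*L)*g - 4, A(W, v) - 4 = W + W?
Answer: 224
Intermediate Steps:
A(W, v) = 4 + 2*W (A(W, v) = 4 + (W + W) = 4 + 2*W)
t(L, g) = -4 - 5*L*g (t(L, g) = -5*L*g - 4 = -4 - 5*L*g)
(A(-4, -5) + 8)*t(4, -3) = ((4 + 2*(-4)) + 8)*(-4 - 5*4*(-3)) = ((4 - 8) + 8)*(-4 + 60) = (-4 + 8)*56 = 4*56 = 224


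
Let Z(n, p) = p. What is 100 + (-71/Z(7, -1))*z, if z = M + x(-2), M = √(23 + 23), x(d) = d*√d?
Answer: 100 + 71*√46 - 142*I*√2 ≈ 581.54 - 200.82*I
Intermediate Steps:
x(d) = d^(3/2)
M = √46 ≈ 6.7823
z = √46 - 2*I*√2 (z = √46 + (-2)^(3/2) = √46 - 2*I*√2 ≈ 6.7823 - 2.8284*I)
100 + (-71/Z(7, -1))*z = 100 + (-71/(-1))*(√46 - 2*I*√2) = 100 + (-71*(-1))*(√46 - 2*I*√2) = 100 + 71*(√46 - 2*I*√2) = 100 + (71*√46 - 142*I*√2) = 100 + 71*√46 - 142*I*√2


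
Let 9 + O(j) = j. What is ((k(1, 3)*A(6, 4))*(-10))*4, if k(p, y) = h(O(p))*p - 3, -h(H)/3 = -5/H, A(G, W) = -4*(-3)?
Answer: 2340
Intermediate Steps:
A(G, W) = 12
O(j) = -9 + j
h(H) = 15/H (h(H) = -(-15)/H = 15/H)
k(p, y) = -3 + 15*p/(-9 + p) (k(p, y) = (15/(-9 + p))*p - 3 = 15*p/(-9 + p) - 3 = -3 + 15*p/(-9 + p))
((k(1, 3)*A(6, 4))*(-10))*4 = (((3*(9 + 4*1)/(-9 + 1))*12)*(-10))*4 = (((3*(9 + 4)/(-8))*12)*(-10))*4 = (((3*(-⅛)*13)*12)*(-10))*4 = (-39/8*12*(-10))*4 = -117/2*(-10)*4 = 585*4 = 2340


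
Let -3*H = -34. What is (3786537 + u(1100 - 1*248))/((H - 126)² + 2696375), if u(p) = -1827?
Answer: 34062390/24385711 ≈ 1.3968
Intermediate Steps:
H = 34/3 (H = -⅓*(-34) = 34/3 ≈ 11.333)
(3786537 + u(1100 - 1*248))/((H - 126)² + 2696375) = (3786537 - 1827)/((34/3 - 126)² + 2696375) = 3784710/((-344/3)² + 2696375) = 3784710/(118336/9 + 2696375) = 3784710/(24385711/9) = 3784710*(9/24385711) = 34062390/24385711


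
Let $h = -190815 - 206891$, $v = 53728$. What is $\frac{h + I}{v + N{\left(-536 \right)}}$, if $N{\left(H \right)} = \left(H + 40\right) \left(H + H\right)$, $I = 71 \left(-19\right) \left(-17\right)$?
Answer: $- \frac{374773}{585440} \approx -0.64016$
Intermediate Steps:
$I = 22933$ ($I = \left(-1349\right) \left(-17\right) = 22933$)
$h = -397706$
$N{\left(H \right)} = 2 H \left(40 + H\right)$ ($N{\left(H \right)} = \left(40 + H\right) 2 H = 2 H \left(40 + H\right)$)
$\frac{h + I}{v + N{\left(-536 \right)}} = \frac{-397706 + 22933}{53728 + 2 \left(-536\right) \left(40 - 536\right)} = - \frac{374773}{53728 + 2 \left(-536\right) \left(-496\right)} = - \frac{374773}{53728 + 531712} = - \frac{374773}{585440}$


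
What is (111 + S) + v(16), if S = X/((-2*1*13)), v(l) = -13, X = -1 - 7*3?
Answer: 1285/13 ≈ 98.846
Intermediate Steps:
X = -22 (X = -1 - 21 = -22)
S = 11/13 (S = -22/(-2*1*13) = -22/((-2*13)) = -22/(-26) = -22*(-1/26) = 11/13 ≈ 0.84615)
(111 + S) + v(16) = (111 + 11/13) - 13 = 1454/13 - 13 = 1285/13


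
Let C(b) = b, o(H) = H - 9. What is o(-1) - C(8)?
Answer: -18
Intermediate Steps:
o(H) = -9 + H
o(-1) - C(8) = (-9 - 1) - 1*8 = -10 - 8 = -18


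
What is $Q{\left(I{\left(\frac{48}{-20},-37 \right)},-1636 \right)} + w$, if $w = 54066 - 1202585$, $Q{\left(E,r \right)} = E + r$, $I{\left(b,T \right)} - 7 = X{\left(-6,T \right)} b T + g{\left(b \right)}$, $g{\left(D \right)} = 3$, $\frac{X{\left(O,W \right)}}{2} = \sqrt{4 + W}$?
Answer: $-1150145 + \frac{888 i \sqrt{33}}{5} \approx -1.1501 \cdot 10^{6} + 1020.2 i$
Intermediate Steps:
$X{\left(O,W \right)} = 2 \sqrt{4 + W}$
$I{\left(b,T \right)} = 10 + 2 T b \sqrt{4 + T}$ ($I{\left(b,T \right)} = 7 + \left(2 \sqrt{4 + T} b T + 3\right) = 7 + \left(2 b \sqrt{4 + T} T + 3\right) = 7 + \left(2 T b \sqrt{4 + T} + 3\right) = 7 + \left(3 + 2 T b \sqrt{4 + T}\right) = 10 + 2 T b \sqrt{4 + T}$)
$w = -1148519$
$Q{\left(I{\left(\frac{48}{-20},-37 \right)},-1636 \right)} + w = \left(\left(10 + 2 \left(-37\right) \frac{48}{-20} \sqrt{4 - 37}\right) - 1636\right) - 1148519 = \left(\left(10 + 2 \left(-37\right) 48 \left(- \frac{1}{20}\right) \sqrt{-33}\right) - 1636\right) - 1148519 = \left(\left(10 + 2 \left(-37\right) \left(- \frac{12}{5}\right) i \sqrt{33}\right) - 1636\right) - 1148519 = \left(\left(10 + \frac{888 i \sqrt{33}}{5}\right) - 1636\right) - 1148519 = \left(-1626 + \frac{888 i \sqrt{33}}{5}\right) - 1148519 = -1150145 + \frac{888 i \sqrt{33}}{5}$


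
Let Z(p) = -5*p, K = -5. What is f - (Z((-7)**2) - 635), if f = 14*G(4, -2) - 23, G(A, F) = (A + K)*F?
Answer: 885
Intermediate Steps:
G(A, F) = F*(-5 + A) (G(A, F) = (A - 5)*F = (-5 + A)*F = F*(-5 + A))
f = 5 (f = 14*(-2*(-5 + 4)) - 23 = 14*(-2*(-1)) - 23 = 14*2 - 23 = 28 - 23 = 5)
f - (Z((-7)**2) - 635) = 5 - (-5*(-7)**2 - 635) = 5 - (-5*49 - 635) = 5 - (-245 - 635) = 5 - 1*(-880) = 5 + 880 = 885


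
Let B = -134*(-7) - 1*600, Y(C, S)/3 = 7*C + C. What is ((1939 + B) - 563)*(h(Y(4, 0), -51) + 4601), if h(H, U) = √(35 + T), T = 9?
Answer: 7886114 + 3428*√11 ≈ 7.8975e+6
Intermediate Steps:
Y(C, S) = 24*C (Y(C, S) = 3*(7*C + C) = 3*(8*C) = 24*C)
h(H, U) = 2*√11 (h(H, U) = √(35 + 9) = √44 = 2*√11)
B = 338 (B = 938 - 600 = 338)
((1939 + B) - 563)*(h(Y(4, 0), -51) + 4601) = ((1939 + 338) - 563)*(2*√11 + 4601) = (2277 - 563)*(4601 + 2*√11) = 1714*(4601 + 2*√11) = 7886114 + 3428*√11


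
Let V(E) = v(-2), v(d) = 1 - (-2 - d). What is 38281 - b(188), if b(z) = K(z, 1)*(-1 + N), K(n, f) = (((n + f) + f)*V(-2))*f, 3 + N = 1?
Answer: 38851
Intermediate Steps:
N = -2 (N = -3 + 1 = -2)
v(d) = 3 + d (v(d) = 1 + (2 + d) = 3 + d)
V(E) = 1 (V(E) = 3 - 2 = 1)
K(n, f) = f*(n + 2*f) (K(n, f) = (((n + f) + f)*1)*f = (((f + n) + f)*1)*f = ((n + 2*f)*1)*f = (n + 2*f)*f = f*(n + 2*f))
b(z) = -6 - 3*z (b(z) = (1*(z + 2*1))*(-1 - 2) = (1*(z + 2))*(-3) = (1*(2 + z))*(-3) = (2 + z)*(-3) = -6 - 3*z)
38281 - b(188) = 38281 - (-6 - 3*188) = 38281 - (-6 - 564) = 38281 - 1*(-570) = 38281 + 570 = 38851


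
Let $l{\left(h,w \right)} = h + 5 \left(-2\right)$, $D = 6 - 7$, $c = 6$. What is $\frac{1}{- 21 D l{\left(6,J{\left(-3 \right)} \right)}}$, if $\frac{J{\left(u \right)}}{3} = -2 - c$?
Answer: $- \frac{1}{84} \approx -0.011905$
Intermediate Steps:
$D = -1$ ($D = 6 - 7 = -1$)
$J{\left(u \right)} = -24$ ($J{\left(u \right)} = 3 \left(-2 - 6\right) = 3 \left(-8\right) = -24$)
$l{\left(h,w \right)} = -10 + h$ ($l{\left(h,w \right)} = h - 10 = -10 + h$)
$\frac{1}{- 21 D l{\left(6,J{\left(-3 \right)} \right)}} = \frac{1}{\left(-21\right) \left(-1\right) \left(-10 + 6\right)} = \frac{1}{21 \left(-4\right)} = \frac{1}{-84} = - \frac{1}{84}$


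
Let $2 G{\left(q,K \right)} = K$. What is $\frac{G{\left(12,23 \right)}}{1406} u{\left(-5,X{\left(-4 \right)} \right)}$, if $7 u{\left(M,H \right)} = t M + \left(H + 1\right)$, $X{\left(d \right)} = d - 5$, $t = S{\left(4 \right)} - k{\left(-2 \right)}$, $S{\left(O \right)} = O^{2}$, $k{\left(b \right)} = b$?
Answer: $- \frac{161}{1406} \approx -0.11451$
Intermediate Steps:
$G{\left(q,K \right)} = \frac{K}{2}$
$t = 18$ ($t = 4^{2} - -2 = 16 + 2 = 18$)
$X{\left(d \right)} = -5 + d$
$u{\left(M,H \right)} = \frac{1}{7} + \frac{H}{7} + \frac{18 M}{7}$ ($u{\left(M,H \right)} = \frac{18 M + \left(H + 1\right)}{7} = \frac{18 M + \left(1 + H\right)}{7} = \frac{1 + H + 18 M}{7} = \frac{1}{7} + \frac{H}{7} + \frac{18 M}{7}$)
$\frac{G{\left(12,23 \right)}}{1406} u{\left(-5,X{\left(-4 \right)} \right)} = \frac{\frac{1}{2} \cdot 23}{1406} \left(\frac{1}{7} + \frac{-5 - 4}{7} + \frac{18}{7} \left(-5\right)\right) = \frac{23}{2} \cdot \frac{1}{1406} \left(\frac{1}{7} + \frac{1}{7} \left(-9\right) - \frac{90}{7}\right) = \frac{23 \left(\frac{1}{7} - \frac{9}{7} - \frac{90}{7}\right)}{2812} = \frac{23}{2812} \left(-14\right) = - \frac{161}{1406}$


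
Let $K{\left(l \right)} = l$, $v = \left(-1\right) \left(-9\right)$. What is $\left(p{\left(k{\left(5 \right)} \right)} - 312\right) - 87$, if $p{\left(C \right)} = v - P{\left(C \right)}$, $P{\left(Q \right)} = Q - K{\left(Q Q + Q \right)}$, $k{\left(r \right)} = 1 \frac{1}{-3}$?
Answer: $- \frac{3509}{9} \approx -389.89$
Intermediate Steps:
$v = 9$
$k{\left(r \right)} = - \frac{1}{3}$ ($k{\left(r \right)} = 1 \left(- \frac{1}{3}\right) = - \frac{1}{3}$)
$P{\left(Q \right)} = - Q^{2}$ ($P{\left(Q \right)} = Q - \left(Q Q + Q\right) = Q - \left(Q^{2} + Q\right) = Q - \left(Q + Q^{2}\right) = - Q^{2}$)
$p{\left(C \right)} = 9 + C^{2}$ ($p{\left(C \right)} = 9 - - C^{2} = 9 + C^{2}$)
$\left(p{\left(k{\left(5 \right)} \right)} - 312\right) - 87 = \left(\left(9 + \left(- \frac{1}{3}\right)^{2}\right) - 312\right) - 87 = \left(\left(9 + \frac{1}{9}\right) - 312\right) - 87 = \left(\frac{82}{9} - 312\right) - 87 = - \frac{2726}{9} - 87 = - \frac{3509}{9}$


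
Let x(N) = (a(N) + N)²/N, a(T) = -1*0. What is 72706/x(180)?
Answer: 36353/90 ≈ 403.92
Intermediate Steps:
a(T) = 0
x(N) = N (x(N) = (0 + N)²/N = N²/N = N)
72706/x(180) = 72706/180 = 72706*(1/180) = 36353/90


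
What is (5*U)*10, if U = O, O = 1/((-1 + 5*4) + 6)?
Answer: 2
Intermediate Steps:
O = 1/25 (O = 1/((-1 + 20) + 6) = 1/(19 + 6) = 1/25 ≈ 0.040000)
U = 1/25 ≈ 0.040000
(5*U)*10 = (5*(1/25))*10 = (⅕)*10 = 2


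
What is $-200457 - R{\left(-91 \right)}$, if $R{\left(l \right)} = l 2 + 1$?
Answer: $-200276$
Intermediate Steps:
$R{\left(l \right)} = 1 + 2 l$ ($R{\left(l \right)} = 2 l + 1 = 1 + 2 l$)
$-200457 - R{\left(-91 \right)} = -200457 - \left(1 + 2 \left(-91\right)\right) = -200457 - \left(1 - 182\right) = -200457 - -181 = -200457 + 181 = -200276$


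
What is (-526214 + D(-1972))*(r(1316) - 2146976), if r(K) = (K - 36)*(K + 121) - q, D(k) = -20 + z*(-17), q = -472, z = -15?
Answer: 161551293976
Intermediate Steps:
D(k) = 235 (D(k) = -20 - 15*(-17) = -20 + 255 = 235)
r(K) = 472 + (-36 + K)*(121 + K) (r(K) = (K - 36)*(K + 121) - 1*(-472) = (-36 + K)*(121 + K) + 472 = 472 + (-36 + K)*(121 + K))
(-526214 + D(-1972))*(r(1316) - 2146976) = (-526214 + 235)*((-3884 + 1316² + 85*1316) - 2146976) = -525979*((-3884 + 1731856 + 111860) - 2146976) = -525979*(1839832 - 2146976) = -525979*(-307144) = 161551293976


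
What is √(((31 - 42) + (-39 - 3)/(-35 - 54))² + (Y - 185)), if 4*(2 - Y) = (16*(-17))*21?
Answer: √10739614/89 ≈ 36.822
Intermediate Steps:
Y = 1430 (Y = 2 - 16*(-17)*21/4 = 2 - (-68)*21 = 2 - ¼*(-5712) = 2 + 1428 = 1430)
√(((31 - 42) + (-39 - 3)/(-35 - 54))² + (Y - 185)) = √(((31 - 42) + (-39 - 3)/(-35 - 54))² + (1430 - 185)) = √((-11 - 42/(-89))² + 1245) = √((-11 - 42*(-1/89))² + 1245) = √((-11 + 42/89)² + 1245) = √((-937/89)² + 1245) = √(877969/7921 + 1245) = √(10739614/7921) = √10739614/89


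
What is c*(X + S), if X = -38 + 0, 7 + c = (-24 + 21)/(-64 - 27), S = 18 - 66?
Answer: 54524/91 ≈ 599.17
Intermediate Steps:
S = -48
c = -634/91 (c = -7 + (-24 + 21)/(-64 - 27) = -7 - 3/(-91) = -7 - 3*(-1/91) = -7 + 3/91 = -634/91 ≈ -6.9670)
X = -38
c*(X + S) = -634*(-38 - 48)/91 = -634/91*(-86) = 54524/91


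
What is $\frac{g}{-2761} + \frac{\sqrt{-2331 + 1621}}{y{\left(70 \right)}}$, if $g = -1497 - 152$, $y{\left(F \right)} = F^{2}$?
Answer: $\frac{1649}{2761} + \frac{i \sqrt{710}}{4900} \approx 0.59725 + 0.0054379 i$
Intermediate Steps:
$g = -1649$ ($g = -1497 - 152 = -1649$)
$\frac{g}{-2761} + \frac{\sqrt{-2331 + 1621}}{y{\left(70 \right)}} = - \frac{1649}{-2761} + \frac{\sqrt{-2331 + 1621}}{70^{2}} = \left(-1649\right) \left(- \frac{1}{2761}\right) + \frac{\sqrt{-710}}{4900} = \frac{1649}{2761} + i \sqrt{710} \cdot \frac{1}{4900} = \frac{1649}{2761} + \frac{i \sqrt{710}}{4900}$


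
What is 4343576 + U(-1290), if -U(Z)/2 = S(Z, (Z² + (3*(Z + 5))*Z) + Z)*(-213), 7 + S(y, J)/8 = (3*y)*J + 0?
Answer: -87518768889880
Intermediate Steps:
S(y, J) = -56 + 24*J*y (S(y, J) = -56 + 8*((3*y)*J + 0) = -56 + 8*(3*J*y + 0) = -56 + 8*(3*J*y) = -56 + 24*J*y)
U(Z) = -23856 + 10224*Z*(Z + Z² + Z*(15 + 3*Z)) (U(Z) = -2*(-56 + 24*((Z² + (3*(Z + 5))*Z) + Z)*Z)*(-213) = -2*(-56 + 24*((Z² + (3*(5 + Z))*Z) + Z)*Z)*(-213) = -2*(-56 + 24*((Z² + (15 + 3*Z)*Z) + Z)*Z)*(-213) = -2*(-56 + 24*((Z² + Z*(15 + 3*Z)) + Z)*Z)*(-213) = -2*(-56 + 24*(Z + Z² + Z*(15 + 3*Z))*Z)*(-213) = -2*(-56 + 24*Z*(Z + Z² + Z*(15 + 3*Z)))*(-213) = -2*(11928 - 5112*Z*(Z + Z² + Z*(15 + 3*Z))) = -23856 + 10224*Z*(Z + Z² + Z*(15 + 3*Z)))
4343576 + U(-1290) = 4343576 + (-23856 + 40896*(-1290)²*(4 - 1290)) = 4343576 + (-23856 + 40896*1664100*(-1286)) = 4343576 + (-23856 - 87518773209600) = 4343576 - 87518773233456 = -87518768889880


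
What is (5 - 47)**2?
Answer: 1764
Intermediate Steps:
(5 - 47)**2 = (-42)**2 = 1764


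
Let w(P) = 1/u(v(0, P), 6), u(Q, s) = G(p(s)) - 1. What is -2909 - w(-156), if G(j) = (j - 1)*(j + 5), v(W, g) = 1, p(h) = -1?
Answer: -26180/9 ≈ -2908.9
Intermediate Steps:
G(j) = (-1 + j)*(5 + j)
u(Q, s) = -9 (u(Q, s) = (-5 + (-1)² + 4*(-1)) - 1 = (-5 + 1 - 4) - 1 = -8 - 1 = -9)
w(P) = -⅑ (w(P) = 1/(-9) = -⅑)
-2909 - w(-156) = -2909 - 1*(-⅑) = -2909 + ⅑ = -26180/9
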